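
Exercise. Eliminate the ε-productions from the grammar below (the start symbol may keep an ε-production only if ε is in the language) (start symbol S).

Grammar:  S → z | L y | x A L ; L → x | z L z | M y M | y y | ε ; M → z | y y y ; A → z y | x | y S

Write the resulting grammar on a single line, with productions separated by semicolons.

Nullable nonterminals: {L}.
ε ∉ L(G), so no ε-production is kept.
For each production, add variants omitting each subset of nullable occurrences: S → L y gives L y | y. S → x A L gives x A L | x A. L → z L z gives z L z | z z.

S → z | L y | y | x A L | x A; L → x | z L z | z z | M y M | y y; M → z | y y y; A → z y | x | y S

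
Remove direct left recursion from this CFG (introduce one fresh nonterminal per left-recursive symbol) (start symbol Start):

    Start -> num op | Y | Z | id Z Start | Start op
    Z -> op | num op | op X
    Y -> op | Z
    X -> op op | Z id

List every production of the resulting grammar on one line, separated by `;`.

Start -> num op Start1 | Y Start1 | Z Start1 | id Z Start Start1; Z -> op | num op | op X; Y -> op | Z; X -> op op | Z id; Start1 -> op Start1 | ε

Start is directly left-recursive.
For Start: α = {op}, β = {num op, Y, Z, id Z Start}. Rewrite as Start → β Start1 and Start1 → α Start1 | ε.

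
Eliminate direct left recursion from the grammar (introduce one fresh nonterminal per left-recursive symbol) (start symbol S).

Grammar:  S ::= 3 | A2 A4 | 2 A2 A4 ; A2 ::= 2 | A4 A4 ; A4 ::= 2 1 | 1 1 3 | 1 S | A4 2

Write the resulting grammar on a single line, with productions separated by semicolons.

S ::= 3 | A2 A4 | 2 A2 A4; A2 ::= 2 | A4 A4; A4 ::= 2 1 A4' | 1 1 3 A4' | 1 S A4'; A4' ::= 2 A4' | ε

Left recursion appears on A4.
For A4: α = {2}, β = {2 1, 1 1 3, 1 S}. Rewrite as A4 → β A4' and A4' → α A4' | ε.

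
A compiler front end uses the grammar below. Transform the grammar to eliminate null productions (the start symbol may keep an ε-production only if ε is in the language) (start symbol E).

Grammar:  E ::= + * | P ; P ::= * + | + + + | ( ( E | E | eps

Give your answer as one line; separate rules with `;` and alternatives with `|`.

E ::= + * | P | ε; P ::= * + | + + + | ( ( E | ( ( | E

The nullable symbols are {E, P}.
ε ∈ L(G) since E is nullable, so keep E → ε.
Add the nullable-subset variants: P → ( ( E gives ( ( E | ( (.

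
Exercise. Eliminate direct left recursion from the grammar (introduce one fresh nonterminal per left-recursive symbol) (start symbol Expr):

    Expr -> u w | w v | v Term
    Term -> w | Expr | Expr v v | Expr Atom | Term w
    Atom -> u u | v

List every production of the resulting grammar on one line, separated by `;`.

Expr -> u w | w v | v Term; Term -> w Term1 | Expr Term1 | Expr v v Term1 | Expr Atom Term1; Atom -> u u | v; Term1 -> w Term1 | eps

Term is directly left-recursive.
For Term: α = {w}, β = {w, Expr, Expr v v, Expr Atom}. Rewrite as Term → β Term1 and Term1 → α Term1 | ε.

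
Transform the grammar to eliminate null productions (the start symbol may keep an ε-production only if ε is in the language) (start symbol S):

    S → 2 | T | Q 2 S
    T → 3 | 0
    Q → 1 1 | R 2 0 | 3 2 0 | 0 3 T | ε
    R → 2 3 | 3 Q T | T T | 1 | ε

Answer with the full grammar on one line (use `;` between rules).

S → 2 | T | Q 2 S | 2 S; T → 3 | 0; Q → 1 1 | R 2 0 | 2 0 | 3 2 0 | 0 3 T; R → 2 3 | 3 Q T | 3 T | T T | 1

Nullable nonterminals: {Q, R}.
ε ∉ L(G), so no ε-production is kept.
Expand every rule over subsets of its nullable positions: S → Q 2 S gives Q 2 S | 2 S. Q → R 2 0 gives R 2 0 | 2 0. R → 3 Q T gives 3 Q T | 3 T.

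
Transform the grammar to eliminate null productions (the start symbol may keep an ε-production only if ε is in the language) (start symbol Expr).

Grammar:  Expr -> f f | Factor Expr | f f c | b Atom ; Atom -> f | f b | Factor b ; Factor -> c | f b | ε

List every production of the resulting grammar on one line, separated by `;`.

The nullable symbols are {Factor}.
ε ∉ L(G), so no ε-production is kept.
Expand every rule over subsets of its nullable positions: Atom → Factor b gives Factor b | b.

Expr -> f f | Factor Expr | f f c | b Atom; Atom -> f | f b | Factor b | b; Factor -> c | f b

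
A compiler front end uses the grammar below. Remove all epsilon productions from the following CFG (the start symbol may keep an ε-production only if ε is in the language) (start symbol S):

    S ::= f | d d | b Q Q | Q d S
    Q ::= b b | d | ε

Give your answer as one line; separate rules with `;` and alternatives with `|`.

Nullable set = {Q}.
ε ∉ L(G), so no ε-production is kept.
Expand every rule over subsets of its nullable positions: S → b Q Q gives b Q Q | b Q | b. S → Q d S gives Q d S | d S.

S ::= f | d d | b Q Q | b Q | b | Q d S | d S; Q ::= b b | d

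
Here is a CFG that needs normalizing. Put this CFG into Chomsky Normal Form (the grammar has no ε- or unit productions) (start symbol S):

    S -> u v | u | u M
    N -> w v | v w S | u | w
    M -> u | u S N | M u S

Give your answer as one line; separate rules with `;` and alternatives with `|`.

Introduce a nonterminal for each terminal appearing in a rule of length ≥ 2: X1 → u, X2 → v, X3 → w.
Binarize each right-hand side of length ≥ 3 by chaining fresh nonterminals (Y1, Y2, …): affected rules were N → X2 X3 S; M → X1 S N; M → M X1 S.

S -> X1 X2 | u | X1 M; N -> X3 X2 | X2 Y1 | u | w; M -> u | X1 Y2 | M Y3; X1 -> u; X2 -> v; X3 -> w; Y1 -> X3 S; Y2 -> S N; Y3 -> X1 S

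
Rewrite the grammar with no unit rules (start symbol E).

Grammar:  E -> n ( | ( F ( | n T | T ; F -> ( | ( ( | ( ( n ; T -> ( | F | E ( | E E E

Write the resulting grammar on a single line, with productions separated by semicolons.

Unit pairs: E ⇒* {F, T}; T ⇒* {F}.
Replace each nonterminal's rules with the union of the non-unit rules of every nonterminal it unit-derives.

E -> n ( | ( F ( | n T | ( | ( ( | ( ( n | E ( | E E E; F -> ( | ( ( | ( ( n; T -> ( | ( ( | ( ( n | E ( | E E E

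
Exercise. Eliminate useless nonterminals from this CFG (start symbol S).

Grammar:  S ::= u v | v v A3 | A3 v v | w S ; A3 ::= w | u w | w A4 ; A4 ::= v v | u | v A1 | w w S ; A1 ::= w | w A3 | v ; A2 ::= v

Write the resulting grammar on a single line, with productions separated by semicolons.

Generating nonterminals: {A1, A2, A3, A4, S}.
Reachable from S after that: {A1, A3, A4, S}.
Removed useless symbols: {A2} and every production mentioning them.

S ::= u v | v v A3 | A3 v v | w S; A3 ::= w | u w | w A4; A4 ::= v v | u | v A1 | w w S; A1 ::= w | w A3 | v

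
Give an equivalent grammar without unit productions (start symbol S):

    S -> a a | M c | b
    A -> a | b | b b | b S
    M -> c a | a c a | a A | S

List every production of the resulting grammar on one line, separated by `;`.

Unit pairs: M ⇒* {S}.
For each unit pair (A, B), copy every non-unit production of B to A, then drop all unit productions.

S -> a a | M c | b; A -> a | b | b b | b S; M -> a a | M c | b | c a | a c a | a A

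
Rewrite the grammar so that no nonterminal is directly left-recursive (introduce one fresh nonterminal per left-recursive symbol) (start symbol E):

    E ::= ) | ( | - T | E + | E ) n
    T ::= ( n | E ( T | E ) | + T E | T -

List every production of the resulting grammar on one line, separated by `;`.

E ::= ) E' | ( E' | - T E'; T ::= ( n T' | E ( T T' | E ) T' | + T E T'; E' ::= + E' | ) n E' | eps; T' ::= - T' | eps

E, T are directly left-recursive.
For E: α = {+, ) n}, β = {), (, - T}. Rewrite as E → β E' and E' → α E' | ε.
For T: α = {-}, β = {( n, E ( T, E ), + T E}. Rewrite as T → β T' and T' → α T' | ε.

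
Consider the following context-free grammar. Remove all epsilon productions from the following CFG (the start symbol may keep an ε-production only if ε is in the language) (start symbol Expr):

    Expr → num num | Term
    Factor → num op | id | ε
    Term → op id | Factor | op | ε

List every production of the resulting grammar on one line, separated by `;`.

The nullable symbols are {Expr, Factor, Term}.
ε ∈ L(G) since Expr is nullable, so keep Expr → ε.

Expr → num num | Term | ε; Factor → num op | id; Term → op id | Factor | op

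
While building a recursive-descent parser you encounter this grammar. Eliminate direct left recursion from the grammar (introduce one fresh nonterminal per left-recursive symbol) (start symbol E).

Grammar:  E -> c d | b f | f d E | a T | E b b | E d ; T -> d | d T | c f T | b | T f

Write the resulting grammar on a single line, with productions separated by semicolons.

E, T are directly left-recursive.
For E: α = {b b, d}, β = {c d, b f, f d E, a T}. Rewrite as E → β E' and E' → α E' | ε.
For T: α = {f}, β = {d, d T, c f T, b}. Rewrite as T → β T' and T' → α T' | ε.

E -> c d E' | b f E' | f d E E' | a T E'; T -> d T' | d T T' | c f T T' | b T'; E' -> b b E' | d E' | ε; T' -> f T' | ε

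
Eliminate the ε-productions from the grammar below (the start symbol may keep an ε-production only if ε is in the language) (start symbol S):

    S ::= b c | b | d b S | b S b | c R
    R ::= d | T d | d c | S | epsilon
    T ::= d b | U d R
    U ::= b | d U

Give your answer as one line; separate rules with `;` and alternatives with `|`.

S ::= b c | b | d b S | b S b | c R | c; R ::= d | T d | d c | S; T ::= d b | U d R | U d; U ::= b | d U

The nullable symbols are {R}.
ε ∉ L(G), so no ε-production is kept.
For each production, add variants omitting each subset of nullable occurrences: S → c R gives c R | c. T → U d R gives U d R | U d.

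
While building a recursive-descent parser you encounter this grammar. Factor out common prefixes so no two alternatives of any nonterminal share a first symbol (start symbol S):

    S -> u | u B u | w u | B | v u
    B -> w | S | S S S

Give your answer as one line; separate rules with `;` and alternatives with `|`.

S has alternatives sharing prefix 'u': factor to S → u S' with S' → ε | B u.
B has alternatives sharing prefix 'S': factor to B → S B' with B' → ε | S S.

S -> w u | B | v u | u S'; B -> w | S B'; S' -> ε | B u; B' -> ε | S S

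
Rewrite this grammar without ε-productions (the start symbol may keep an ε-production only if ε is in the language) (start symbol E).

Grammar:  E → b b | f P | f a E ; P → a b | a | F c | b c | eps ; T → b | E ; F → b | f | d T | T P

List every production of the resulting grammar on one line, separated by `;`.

The nullable symbols are {P}.
ε ∉ L(G), so no ε-production is kept.
For each production, add variants omitting each subset of nullable occurrences: E → f P gives f P | f. F → T P gives T P | T.

E → b b | f P | f | f a E; P → a b | a | F c | b c; T → b | E; F → b | f | d T | T P | T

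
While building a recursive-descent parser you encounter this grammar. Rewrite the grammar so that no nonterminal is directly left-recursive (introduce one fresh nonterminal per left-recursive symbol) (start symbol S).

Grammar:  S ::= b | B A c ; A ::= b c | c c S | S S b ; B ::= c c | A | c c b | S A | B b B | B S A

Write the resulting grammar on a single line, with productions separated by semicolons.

S ::= b | B A c; A ::= b c | c c S | S S b; B ::= c c B' | A B' | c c b B' | S A B'; B' ::= b B B' | S A B' | ε

Directly left-recursive nonterminal: B.
For B: α = {b B, S A}, β = {c c, A, c c b, S A}. Rewrite as B → β B' and B' → α B' | ε.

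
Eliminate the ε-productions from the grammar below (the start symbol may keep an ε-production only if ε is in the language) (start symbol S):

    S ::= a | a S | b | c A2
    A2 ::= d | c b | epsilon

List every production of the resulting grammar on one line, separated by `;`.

S ::= a | a S | b | c A2 | c; A2 ::= d | c b

Nullable nonterminals: {A2}.
ε ∉ L(G), so no ε-production is kept.
Add the nullable-subset variants: S → c A2 gives c A2 | c.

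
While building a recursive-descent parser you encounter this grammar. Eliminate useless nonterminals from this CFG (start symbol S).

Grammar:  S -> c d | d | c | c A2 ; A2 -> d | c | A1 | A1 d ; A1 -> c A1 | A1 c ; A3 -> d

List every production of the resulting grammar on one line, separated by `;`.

S -> c d | d | c | c A2; A2 -> d | c

Generating nonterminals: {A2, A3, S}.
Reachable from S after that: {A2, S}.
Removed useless symbols: {A1, A3} and every production mentioning them.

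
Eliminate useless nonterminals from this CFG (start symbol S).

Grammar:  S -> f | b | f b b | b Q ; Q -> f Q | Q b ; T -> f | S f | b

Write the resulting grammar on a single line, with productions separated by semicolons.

Generating nonterminals: {S, T}.
Reachable from S after that: {S}.
Removed useless symbols: {Q, T} and every production mentioning them.

S -> f | b | f b b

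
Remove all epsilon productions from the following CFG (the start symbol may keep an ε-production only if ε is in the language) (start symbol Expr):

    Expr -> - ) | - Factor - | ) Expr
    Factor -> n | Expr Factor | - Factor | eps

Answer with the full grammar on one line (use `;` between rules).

Expr -> - ) | - Factor - | - - | ) Expr; Factor -> n | Expr Factor | Expr | - Factor | -

Nullable nonterminals: {Factor}.
ε ∉ L(G), so no ε-production is kept.
Add the nullable-subset variants: Expr → - Factor - gives - Factor - | - -. Factor → Expr Factor gives Expr Factor | Expr. Factor → - Factor gives - Factor | -.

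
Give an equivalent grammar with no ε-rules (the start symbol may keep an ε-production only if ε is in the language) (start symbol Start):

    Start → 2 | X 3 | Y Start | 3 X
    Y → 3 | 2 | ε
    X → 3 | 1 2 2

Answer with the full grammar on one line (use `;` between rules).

Start → 2 | X 3 | Y Start | 3 X; Y → 3 | 2; X → 3 | 1 2 2

Nullable nonterminals: {Y}.
ε ∉ L(G), so no ε-production is kept.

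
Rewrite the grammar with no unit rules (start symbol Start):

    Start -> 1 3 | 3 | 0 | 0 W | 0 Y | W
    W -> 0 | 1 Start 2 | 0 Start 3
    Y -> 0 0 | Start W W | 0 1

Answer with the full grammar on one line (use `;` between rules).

Unit pairs: Start ⇒* {W}.
For each unit pair (A, B), copy every non-unit production of B to A, then drop all unit productions.

Start -> 1 3 | 3 | 0 | 0 W | 0 Y | 1 Start 2 | 0 Start 3; W -> 0 | 1 Start 2 | 0 Start 3; Y -> 0 0 | Start W W | 0 1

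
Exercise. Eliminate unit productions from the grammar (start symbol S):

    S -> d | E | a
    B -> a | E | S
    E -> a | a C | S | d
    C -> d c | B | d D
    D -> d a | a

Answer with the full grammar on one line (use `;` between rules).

S -> a | a C | d; B -> a | a C | d; E -> a | a C | d; C -> a | a C | d | d c | d D; D -> d a | a

Unit pairs: B ⇒* {E, S}; C ⇒* {B, E, S}; E ⇒* {S}; S ⇒* {E}.
For every A with A ⇒* B via unit rules, add B's non-unit alternatives to A; then delete every rule of the form X → Y.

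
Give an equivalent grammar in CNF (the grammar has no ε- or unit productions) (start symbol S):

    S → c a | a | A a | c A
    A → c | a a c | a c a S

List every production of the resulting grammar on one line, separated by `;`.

Introduce a nonterminal for each terminal appearing in a rule of length ≥ 2: X1 → c, X2 → a.
Binarize each right-hand side of length ≥ 3 by chaining fresh nonterminals (Y1, Y2, …): affected rules were A → X2 X2 X1; A → X2 X1 X2 S.

S → X1 X2 | a | A X2 | X1 A; A → c | X2 Y1 | X2 Y2; X1 → c; X2 → a; Y1 → X2 X1; Y2 → X1 Y3; Y3 → X2 S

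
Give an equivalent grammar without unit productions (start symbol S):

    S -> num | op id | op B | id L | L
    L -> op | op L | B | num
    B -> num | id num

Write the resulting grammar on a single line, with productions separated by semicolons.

S -> op | op L | num | id num | op id | op B | id L; L -> op | op L | num | id num; B -> num | id num

Unit pairs: L ⇒* {B}; S ⇒* {B, L}.
For each unit pair (A, B), copy every non-unit production of B to A, then drop all unit productions.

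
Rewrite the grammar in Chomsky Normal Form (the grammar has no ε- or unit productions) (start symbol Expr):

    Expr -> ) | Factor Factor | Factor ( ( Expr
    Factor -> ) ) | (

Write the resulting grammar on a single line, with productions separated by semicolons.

Introduce a nonterminal for each terminal appearing in a rule of length ≥ 2: X1 → (, X2 → ).
Binarize each right-hand side of length ≥ 3 by chaining fresh nonterminals (Y1, Y2, …): affected rules were Expr → Factor X1 X1 Expr.

Expr -> ) | Factor Factor | Factor Y1; Factor -> X2 X2 | (; X1 -> (; X2 -> ); Y1 -> X1 Y2; Y2 -> X1 Expr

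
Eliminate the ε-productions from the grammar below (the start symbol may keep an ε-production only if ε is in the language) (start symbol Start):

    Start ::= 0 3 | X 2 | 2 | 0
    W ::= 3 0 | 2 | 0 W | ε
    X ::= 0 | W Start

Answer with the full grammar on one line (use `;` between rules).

The nullable symbols are {W}.
ε ∉ L(G), so no ε-production is kept.
Add the nullable-subset variants: W → 0 W gives 0 W | 0. X → W Start gives W Start | Start.

Start ::= 0 3 | X 2 | 2 | 0; W ::= 3 0 | 2 | 0 W | 0; X ::= 0 | W Start | Start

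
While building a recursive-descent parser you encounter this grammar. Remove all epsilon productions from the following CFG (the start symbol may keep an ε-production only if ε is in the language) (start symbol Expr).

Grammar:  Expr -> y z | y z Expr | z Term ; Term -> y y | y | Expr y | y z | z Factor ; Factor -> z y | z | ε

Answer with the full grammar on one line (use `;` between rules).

Expr -> y z | y z Expr | z Term; Term -> y y | y | Expr y | y z | z Factor | z; Factor -> z y | z

The nullable symbols are {Factor}.
ε ∉ L(G), so no ε-production is kept.
Add the nullable-subset variants: Term → z Factor gives z Factor | z.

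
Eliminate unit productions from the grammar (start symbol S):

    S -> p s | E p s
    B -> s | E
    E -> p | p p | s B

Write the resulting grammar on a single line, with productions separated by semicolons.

Unit pairs: B ⇒* {E}.
Replace each nonterminal's rules with the union of the non-unit rules of every nonterminal it unit-derives.

S -> p s | E p s; B -> s | p | p p | s B; E -> p | p p | s B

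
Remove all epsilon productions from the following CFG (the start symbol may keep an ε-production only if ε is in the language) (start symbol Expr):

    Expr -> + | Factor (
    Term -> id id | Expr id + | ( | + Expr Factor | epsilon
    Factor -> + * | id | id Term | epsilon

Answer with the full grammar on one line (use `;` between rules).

Expr -> + | Factor ( | (; Term -> id id | Expr id + | ( | + Expr Factor | + Expr; Factor -> + * | id | id Term

The nullable symbols are {Factor, Term}.
ε ∉ L(G), so no ε-production is kept.
Add the nullable-subset variants: Expr → Factor ( gives Factor ( | (. Term → + Expr Factor gives + Expr Factor | + Expr.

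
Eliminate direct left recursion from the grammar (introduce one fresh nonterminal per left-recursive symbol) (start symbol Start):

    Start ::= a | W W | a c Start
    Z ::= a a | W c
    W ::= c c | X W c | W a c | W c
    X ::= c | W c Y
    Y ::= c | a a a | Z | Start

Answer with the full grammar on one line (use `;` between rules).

W is directly left-recursive.
For W: α = {a c, c}, β = {c c, X W c}. Rewrite as W → β W1 and W1 → α W1 | ε.

Start ::= a | W W | a c Start; Z ::= a a | W c; W ::= c c W1 | X W c W1; X ::= c | W c Y; Y ::= c | a a a | Z | Start; W1 ::= a c W1 | c W1 | epsilon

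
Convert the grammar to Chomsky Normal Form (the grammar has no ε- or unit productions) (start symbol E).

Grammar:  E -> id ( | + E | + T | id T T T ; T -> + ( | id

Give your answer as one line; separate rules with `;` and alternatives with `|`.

Introduce a nonterminal for each terminal appearing in a rule of length ≥ 2: X1 → id, X2 → (, X3 → +.
Binarize each right-hand side of length ≥ 3 by chaining fresh nonterminals (Y1, Y2, …): affected rules were E → X1 T T T.

E -> X1 X2 | X3 E | X3 T | X1 Y1; T -> X3 X2 | id; X1 -> id; X2 -> (; X3 -> +; Y1 -> T Y2; Y2 -> T T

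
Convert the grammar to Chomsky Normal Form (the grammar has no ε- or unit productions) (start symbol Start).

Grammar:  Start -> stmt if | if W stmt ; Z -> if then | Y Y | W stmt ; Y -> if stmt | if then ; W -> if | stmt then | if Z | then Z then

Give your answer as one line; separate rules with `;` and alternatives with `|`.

Start -> X1 X2 | X2 Y1; Z -> X2 X3 | Y Y | W X1; Y -> X2 X1 | X2 X3; W -> if | X1 X3 | X2 Z | X3 Y2; X1 -> stmt; X2 -> if; X3 -> then; Y1 -> W X1; Y2 -> Z X3

Introduce a nonterminal for each terminal appearing in a rule of length ≥ 2: X1 → stmt, X2 → if, X3 → then.
Binarize each right-hand side of length ≥ 3 by chaining fresh nonterminals (Y1, Y2, …): affected rules were Start → X2 W X1; W → X3 Z X3.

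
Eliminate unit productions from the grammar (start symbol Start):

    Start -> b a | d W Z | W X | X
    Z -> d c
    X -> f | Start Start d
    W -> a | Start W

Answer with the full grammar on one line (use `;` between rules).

Unit pairs: Start ⇒* {X}.
For every A with A ⇒* B via unit rules, add B's non-unit alternatives to A; then delete every rule of the form X → Y.

Start -> b a | d W Z | W X | f | Start Start d; Z -> d c; X -> f | Start Start d; W -> a | Start W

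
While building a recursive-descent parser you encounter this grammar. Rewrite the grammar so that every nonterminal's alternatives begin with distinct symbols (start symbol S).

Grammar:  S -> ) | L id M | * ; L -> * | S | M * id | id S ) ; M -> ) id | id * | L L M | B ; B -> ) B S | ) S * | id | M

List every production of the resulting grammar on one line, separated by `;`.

B has alternatives sharing prefix ')': factor to B → ) B' with B' → B S | S *.

S -> ) | L id M | *; L -> * | S | M * id | id S ); M -> ) id | id * | L L M | B; B -> id | M | ) B'; B' -> B S | S *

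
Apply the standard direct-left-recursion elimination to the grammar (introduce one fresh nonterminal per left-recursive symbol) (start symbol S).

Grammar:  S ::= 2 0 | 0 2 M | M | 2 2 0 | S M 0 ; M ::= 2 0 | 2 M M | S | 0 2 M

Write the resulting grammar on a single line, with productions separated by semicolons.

S ::= 2 0 S' | 0 2 M S' | M S' | 2 2 0 S'; M ::= 2 0 | 2 M M | S | 0 2 M; S' ::= M 0 S' | ε

S is directly left-recursive.
For S: α = {M 0}, β = {2 0, 0 2 M, M, 2 2 0}. Rewrite as S → β S' and S' → α S' | ε.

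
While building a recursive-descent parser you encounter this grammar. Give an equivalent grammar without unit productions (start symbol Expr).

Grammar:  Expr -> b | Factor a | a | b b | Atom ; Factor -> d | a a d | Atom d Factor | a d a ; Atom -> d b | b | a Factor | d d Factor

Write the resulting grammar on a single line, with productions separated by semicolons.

Expr -> d b | b | a Factor | d d Factor | Factor a | a | b b; Factor -> d | a a d | Atom d Factor | a d a; Atom -> d b | b | a Factor | d d Factor

Unit pairs: Expr ⇒* {Atom}.
For every A with A ⇒* B via unit rules, add B's non-unit alternatives to A; then delete every rule of the form X → Y.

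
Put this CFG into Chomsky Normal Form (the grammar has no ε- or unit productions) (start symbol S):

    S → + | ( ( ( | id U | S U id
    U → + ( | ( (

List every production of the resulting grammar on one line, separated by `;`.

Introduce a nonterminal for each terminal appearing in a rule of length ≥ 2: X1 → (, X2 → id, X3 → +.
Binarize each right-hand side of length ≥ 3 by chaining fresh nonterminals (Y1, Y2, …): affected rules were S → X1 X1 X1; S → S U X2.

S → + | X1 Y1 | X2 U | S Y2; U → X3 X1 | X1 X1; X1 → (; X2 → id; X3 → +; Y1 → X1 X1; Y2 → U X2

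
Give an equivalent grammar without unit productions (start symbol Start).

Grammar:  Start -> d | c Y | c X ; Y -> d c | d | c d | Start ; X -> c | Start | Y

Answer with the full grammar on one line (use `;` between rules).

Start -> d | c Y | c X; Y -> d | c Y | c X | d c | c d; X -> d | c Y | c X | c | d c | c d

Unit pairs: X ⇒* {Start, Y}; Y ⇒* {Start}.
Replace each nonterminal's rules with the union of the non-unit rules of every nonterminal it unit-derives.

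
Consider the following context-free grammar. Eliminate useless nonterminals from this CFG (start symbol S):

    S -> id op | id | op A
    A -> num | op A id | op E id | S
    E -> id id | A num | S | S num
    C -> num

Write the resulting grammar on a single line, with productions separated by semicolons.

Generating nonterminals: {A, C, E, S}.
Reachable from S after that: {A, E, S}.
Removed useless symbols: {C} and every production mentioning them.

S -> id op | id | op A; A -> num | op A id | op E id | S; E -> id id | A num | S | S num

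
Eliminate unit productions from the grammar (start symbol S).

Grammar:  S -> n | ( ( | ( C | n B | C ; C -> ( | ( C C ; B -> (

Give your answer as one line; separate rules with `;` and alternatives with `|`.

Unit pairs: S ⇒* {C}.
Replace each nonterminal's rules with the union of the non-unit rules of every nonterminal it unit-derives.

S -> ( | ( C C | n | ( ( | ( C | n B; C -> ( | ( C C; B -> (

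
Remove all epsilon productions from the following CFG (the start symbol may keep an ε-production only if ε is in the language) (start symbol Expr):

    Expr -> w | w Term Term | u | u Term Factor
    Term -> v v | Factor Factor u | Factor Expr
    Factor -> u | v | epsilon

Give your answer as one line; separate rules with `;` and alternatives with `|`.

Nullable nonterminals: {Factor}.
ε ∉ L(G), so no ε-production is kept.
Expand every rule over subsets of its nullable positions: Expr → u Term Factor gives u Term Factor | u Term. Term → Factor Factor u gives Factor Factor u | Factor u | u. Term → Factor Expr gives Factor Expr | Expr.

Expr -> w | w Term Term | u | u Term Factor | u Term; Term -> v v | Factor Factor u | Factor u | u | Factor Expr | Expr; Factor -> u | v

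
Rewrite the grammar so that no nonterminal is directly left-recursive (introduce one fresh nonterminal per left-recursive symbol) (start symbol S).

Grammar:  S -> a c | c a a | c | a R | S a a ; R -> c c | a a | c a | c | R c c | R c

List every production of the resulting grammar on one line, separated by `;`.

S, R are directly left-recursive.
For S: α = {a a}, β = {a c, c a a, c, a R}. Rewrite as S → β S' and S' → α S' | ε.
For R: α = {c c, c}, β = {c c, a a, c a, c}. Rewrite as R → β R' and R' → α R' | ε.

S -> a c S' | c a a S' | c S' | a R S'; R -> c c R' | a a R' | c a R' | c R'; S' -> a a S' | ε; R' -> c c R' | c R' | ε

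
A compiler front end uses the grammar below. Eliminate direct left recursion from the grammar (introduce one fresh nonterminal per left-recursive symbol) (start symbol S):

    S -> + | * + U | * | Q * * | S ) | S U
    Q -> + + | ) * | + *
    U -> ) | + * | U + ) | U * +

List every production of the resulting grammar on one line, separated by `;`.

Left recursion appears on S, U.
For S: α = {), U}, β = {+, * + U, *, Q * *}. Rewrite as S → β S' and S' → α S' | ε.
For U: α = {+ ), * +}, β = {), + *}. Rewrite as U → β U' and U' → α U' | ε.

S -> + S' | * + U S' | * S' | Q * * S'; Q -> + + | ) * | + *; U -> ) U' | + * U'; S' -> ) S' | U S' | epsilon; U' -> + ) U' | * + U' | epsilon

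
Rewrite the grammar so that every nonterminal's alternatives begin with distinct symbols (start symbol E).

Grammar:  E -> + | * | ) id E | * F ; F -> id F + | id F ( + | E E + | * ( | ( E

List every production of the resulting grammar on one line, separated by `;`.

E -> + | ) id E | * E'; F -> E E + | * ( | ( E | id F F'; E' -> ε | F; F' -> + | ( +

E has alternatives sharing prefix '*': factor to E → * E' with E' → ε | F.
F has alternatives sharing prefix 'id F': factor to F → id F F' with F' → + | ( +.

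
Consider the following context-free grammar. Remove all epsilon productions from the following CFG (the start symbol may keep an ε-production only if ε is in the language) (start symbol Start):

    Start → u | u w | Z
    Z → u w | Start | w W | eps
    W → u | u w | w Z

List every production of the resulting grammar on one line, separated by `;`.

The nullable symbols are {Start, Z}.
ε ∈ L(G) since Start is nullable, so keep Start → ε.
Add the nullable-subset variants: W → w Z gives w Z | w.

Start → u | u w | Z | ε; Z → u w | Start | w W; W → u | u w | w Z | w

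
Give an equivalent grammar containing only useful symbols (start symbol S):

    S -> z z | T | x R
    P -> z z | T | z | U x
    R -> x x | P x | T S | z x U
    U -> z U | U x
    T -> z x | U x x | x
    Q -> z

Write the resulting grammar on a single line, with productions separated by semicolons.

Generating nonterminals: {P, Q, R, S, T}.
Reachable from S after that: {P, R, S, T}.
Removed useless symbols: {Q, U} and every production mentioning them.

S -> z z | T | x R; P -> z z | T | z; R -> x x | P x | T S; T -> z x | x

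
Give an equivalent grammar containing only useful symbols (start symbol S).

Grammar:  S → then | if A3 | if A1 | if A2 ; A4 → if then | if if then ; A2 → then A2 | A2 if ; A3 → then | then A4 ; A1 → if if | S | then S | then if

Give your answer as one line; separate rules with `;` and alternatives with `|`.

S → then | if A3 | if A1; A4 → if then | if if then; A3 → then | then A4; A1 → if if | S | then S | then if

Generating nonterminals: {A1, A3, A4, S}.
Reachable from S after that: {A1, A3, A4, S}.
Removed useless symbols: {A2} and every production mentioning them.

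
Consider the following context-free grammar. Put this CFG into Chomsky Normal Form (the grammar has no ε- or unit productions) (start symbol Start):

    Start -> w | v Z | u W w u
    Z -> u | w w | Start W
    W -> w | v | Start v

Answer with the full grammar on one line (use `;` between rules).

Introduce a nonterminal for each terminal appearing in a rule of length ≥ 2: X1 → v, X2 → u, X3 → w.
Binarize each right-hand side of length ≥ 3 by chaining fresh nonterminals (Y1, Y2, …): affected rules were Start → X2 W X3 X2.

Start -> w | X1 Z | X2 Y1; Z -> u | X3 X3 | Start W; W -> w | v | Start X1; X1 -> v; X2 -> u; X3 -> w; Y1 -> W Y2; Y2 -> X3 X2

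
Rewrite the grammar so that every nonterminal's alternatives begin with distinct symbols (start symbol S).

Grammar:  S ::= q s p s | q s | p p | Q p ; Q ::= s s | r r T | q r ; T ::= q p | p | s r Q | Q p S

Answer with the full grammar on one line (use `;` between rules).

S has alternatives sharing prefix 'q s': factor to S → q s S' with S' → p s | ε.

S ::= p p | Q p | q s S'; Q ::= s s | r r T | q r; T ::= q p | p | s r Q | Q p S; S' ::= p s | eps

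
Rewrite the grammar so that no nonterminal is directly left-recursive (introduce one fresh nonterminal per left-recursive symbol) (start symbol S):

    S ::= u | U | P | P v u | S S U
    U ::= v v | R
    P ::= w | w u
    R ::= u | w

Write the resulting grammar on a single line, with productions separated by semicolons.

S ::= u S' | U S' | P S' | P v u S'; U ::= v v | R; P ::= w | w u; R ::= u | w; S' ::= S U S' | epsilon

Left recursion appears on S.
For S: α = {S U}, β = {u, U, P, P v u}. Rewrite as S → β S' and S' → α S' | ε.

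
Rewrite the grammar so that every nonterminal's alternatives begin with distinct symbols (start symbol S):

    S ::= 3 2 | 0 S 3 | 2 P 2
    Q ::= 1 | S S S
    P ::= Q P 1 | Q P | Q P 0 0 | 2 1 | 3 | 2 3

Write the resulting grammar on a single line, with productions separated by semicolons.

S ::= 3 2 | 0 S 3 | 2 P 2; Q ::= 1 | S S S; P ::= 3 | Q P P' | 2 P''; P' ::= 1 | ε | 0 0; P'' ::= 1 | 3

P has alternatives sharing prefix 'Q P': factor to P → Q P P' with P' → 1 | ε | 0 0.
P has alternatives sharing prefix '2': factor to P → 2 P'' with P'' → 1 | 3.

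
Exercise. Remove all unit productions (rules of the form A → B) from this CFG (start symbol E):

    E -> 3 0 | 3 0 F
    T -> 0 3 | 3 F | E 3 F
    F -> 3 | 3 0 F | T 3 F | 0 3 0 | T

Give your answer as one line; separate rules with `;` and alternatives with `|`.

Unit pairs: F ⇒* {T}.
Replace each nonterminal's rules with the union of the non-unit rules of every nonterminal it unit-derives.

E -> 3 0 | 3 0 F; T -> 0 3 | 3 F | E 3 F; F -> 3 | 3 0 F | T 3 F | 0 3 0 | 0 3 | 3 F | E 3 F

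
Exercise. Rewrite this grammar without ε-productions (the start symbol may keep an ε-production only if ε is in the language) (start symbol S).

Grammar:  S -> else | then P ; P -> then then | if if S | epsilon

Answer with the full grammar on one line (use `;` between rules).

Nullable nonterminals: {P}.
ε ∉ L(G), so no ε-production is kept.
Expand every rule over subsets of its nullable positions: S → then P gives then P | then.

S -> else | then P | then; P -> then then | if if S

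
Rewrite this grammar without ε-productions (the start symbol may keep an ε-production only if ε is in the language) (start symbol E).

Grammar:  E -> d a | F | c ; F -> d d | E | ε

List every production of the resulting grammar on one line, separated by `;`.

E -> d a | F | c | ε; F -> d d | E

The nullable symbols are {E, F}.
ε ∈ L(G) since E is nullable, so keep E → ε.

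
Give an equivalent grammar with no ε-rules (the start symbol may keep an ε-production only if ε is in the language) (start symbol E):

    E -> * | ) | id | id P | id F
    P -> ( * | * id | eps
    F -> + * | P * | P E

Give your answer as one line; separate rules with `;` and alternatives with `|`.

E -> * | ) | id | id P | id F; P -> ( * | * id; F -> + * | P * | * | P E | E

Nullable nonterminals: {P}.
ε ∉ L(G), so no ε-production is kept.
Add the nullable-subset variants: F → P * gives P * | *. F → P E gives P E | E.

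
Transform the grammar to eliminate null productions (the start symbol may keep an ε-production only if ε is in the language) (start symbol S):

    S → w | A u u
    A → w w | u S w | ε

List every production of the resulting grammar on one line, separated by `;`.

Nullable set = {A}.
ε ∉ L(G), so no ε-production is kept.
Expand every rule over subsets of its nullable positions: S → A u u gives A u u | u u.

S → w | A u u | u u; A → w w | u S w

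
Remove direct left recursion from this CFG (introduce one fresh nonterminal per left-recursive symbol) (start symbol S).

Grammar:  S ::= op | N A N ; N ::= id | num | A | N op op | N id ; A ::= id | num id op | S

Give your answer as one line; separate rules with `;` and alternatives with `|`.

S ::= op | N A N; N ::= id N' | num N' | A N'; A ::= id | num id op | S; N' ::= op op N' | id N' | ε

Left recursion appears on N.
For N: α = {op op, id}, β = {id, num, A}. Rewrite as N → β N' and N' → α N' | ε.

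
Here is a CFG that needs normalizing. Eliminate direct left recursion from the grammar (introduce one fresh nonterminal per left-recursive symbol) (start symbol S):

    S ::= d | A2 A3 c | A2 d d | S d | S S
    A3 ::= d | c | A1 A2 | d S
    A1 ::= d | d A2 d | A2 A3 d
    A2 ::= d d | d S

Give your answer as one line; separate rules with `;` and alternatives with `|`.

S ::= d S' | A2 A3 c S' | A2 d d S'; A3 ::= d | c | A1 A2 | d S; A1 ::= d | d A2 d | A2 A3 d; A2 ::= d d | d S; S' ::= d S' | S S' | epsilon

Directly left-recursive nonterminal: S.
For S: α = {d, S}, β = {d, A2 A3 c, A2 d d}. Rewrite as S → β S' and S' → α S' | ε.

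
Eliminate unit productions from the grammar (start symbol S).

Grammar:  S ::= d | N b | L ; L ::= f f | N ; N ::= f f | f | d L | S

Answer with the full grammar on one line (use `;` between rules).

Unit pairs: L ⇒* {N, S}; N ⇒* {L, S}; S ⇒* {L, N}.
For each unit pair (A, B), copy every non-unit production of B to A, then drop all unit productions.

S ::= f f | d | N b | f | d L; L ::= f f | d | N b | f | d L; N ::= f f | d | N b | f | d L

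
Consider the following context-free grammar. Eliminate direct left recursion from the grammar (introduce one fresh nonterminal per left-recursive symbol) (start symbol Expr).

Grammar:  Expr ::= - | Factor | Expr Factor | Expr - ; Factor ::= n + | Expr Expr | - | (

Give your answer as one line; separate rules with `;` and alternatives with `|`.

Expr ::= - Expr1 | Factor Expr1; Factor ::= n + | Expr Expr | - | (; Expr1 ::= Factor Expr1 | - Expr1 | ε

Directly left-recursive nonterminal: Expr.
For Expr: α = {Factor, -}, β = {-, Factor}. Rewrite as Expr → β Expr1 and Expr1 → α Expr1 | ε.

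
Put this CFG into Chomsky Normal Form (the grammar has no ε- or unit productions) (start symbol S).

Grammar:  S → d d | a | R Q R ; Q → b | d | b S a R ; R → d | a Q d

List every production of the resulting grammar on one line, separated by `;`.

S → X1 X1 | a | R Y1; Q → b | d | X2 Y2; R → d | X3 Y4; X1 → d; X2 → b; X3 → a; Y1 → Q R; Y2 → S Y3; Y3 → X3 R; Y4 → Q X1

Introduce a nonterminal for each terminal appearing in a rule of length ≥ 2: X1 → d, X2 → b, X3 → a.
Binarize each right-hand side of length ≥ 3 by chaining fresh nonterminals (Y1, Y2, …): affected rules were S → R Q R; Q → X2 S X3 R; R → X3 Q X1.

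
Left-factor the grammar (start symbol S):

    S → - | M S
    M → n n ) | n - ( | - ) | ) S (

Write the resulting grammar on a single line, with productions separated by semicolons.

M has alternatives sharing prefix 'n': factor to M → n M' with M' → n ) | - (.

S → - | M S; M → - ) | ) S ( | n M'; M' → n ) | - (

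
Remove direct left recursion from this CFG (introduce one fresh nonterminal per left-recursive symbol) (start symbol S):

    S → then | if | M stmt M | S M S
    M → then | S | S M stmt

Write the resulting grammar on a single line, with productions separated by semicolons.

Directly left-recursive nonterminal: S.
For S: α = {M S}, β = {then, if, M stmt M}. Rewrite as S → β S' and S' → α S' | ε.

S → then S' | if S' | M stmt M S'; M → then | S | S M stmt; S' → M S S' | ε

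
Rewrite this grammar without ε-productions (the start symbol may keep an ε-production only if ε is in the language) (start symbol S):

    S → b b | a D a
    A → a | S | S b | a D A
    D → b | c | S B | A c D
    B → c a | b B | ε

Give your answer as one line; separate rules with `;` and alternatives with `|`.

The nullable symbols are {B}.
ε ∉ L(G), so no ε-production is kept.
Add the nullable-subset variants: D → S B gives S B | S. B → b B gives b B | b.

S → b b | a D a; A → a | S | S b | a D A; D → b | c | S B | S | A c D; B → c a | b B | b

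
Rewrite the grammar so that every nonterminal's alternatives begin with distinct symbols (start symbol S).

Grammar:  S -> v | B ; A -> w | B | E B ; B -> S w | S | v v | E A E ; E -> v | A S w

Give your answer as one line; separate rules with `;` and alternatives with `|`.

B has alternatives sharing prefix 'S': factor to B → S B' with B' → w | ε.

S -> v | B; A -> w | B | E B; B -> v v | E A E | S B'; E -> v | A S w; B' -> w | ε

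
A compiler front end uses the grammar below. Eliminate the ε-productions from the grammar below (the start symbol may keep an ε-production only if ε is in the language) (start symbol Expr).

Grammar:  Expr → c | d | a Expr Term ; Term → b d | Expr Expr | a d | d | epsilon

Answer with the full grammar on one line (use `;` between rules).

Nullable nonterminals: {Term}.
ε ∉ L(G), so no ε-production is kept.
Expand every rule over subsets of its nullable positions: Expr → a Expr Term gives a Expr Term | a Expr.

Expr → c | d | a Expr Term | a Expr; Term → b d | Expr Expr | a d | d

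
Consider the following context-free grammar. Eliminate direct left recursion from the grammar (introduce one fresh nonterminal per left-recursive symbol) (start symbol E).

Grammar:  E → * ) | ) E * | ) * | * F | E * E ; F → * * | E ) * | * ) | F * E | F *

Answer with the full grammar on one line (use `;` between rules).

E → * ) E' | ) E * E' | ) * E' | * F E'; F → * * F' | E ) * F' | * ) F'; E' → * E E' | epsilon; F' → * E F' | * F' | epsilon

E, F are directly left-recursive.
For E: α = {* E}, β = {* ), ) E *, ) *, * F}. Rewrite as E → β E' and E' → α E' | ε.
For F: α = {* E, *}, β = {* *, E ) *, * )}. Rewrite as F → β F' and F' → α F' | ε.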